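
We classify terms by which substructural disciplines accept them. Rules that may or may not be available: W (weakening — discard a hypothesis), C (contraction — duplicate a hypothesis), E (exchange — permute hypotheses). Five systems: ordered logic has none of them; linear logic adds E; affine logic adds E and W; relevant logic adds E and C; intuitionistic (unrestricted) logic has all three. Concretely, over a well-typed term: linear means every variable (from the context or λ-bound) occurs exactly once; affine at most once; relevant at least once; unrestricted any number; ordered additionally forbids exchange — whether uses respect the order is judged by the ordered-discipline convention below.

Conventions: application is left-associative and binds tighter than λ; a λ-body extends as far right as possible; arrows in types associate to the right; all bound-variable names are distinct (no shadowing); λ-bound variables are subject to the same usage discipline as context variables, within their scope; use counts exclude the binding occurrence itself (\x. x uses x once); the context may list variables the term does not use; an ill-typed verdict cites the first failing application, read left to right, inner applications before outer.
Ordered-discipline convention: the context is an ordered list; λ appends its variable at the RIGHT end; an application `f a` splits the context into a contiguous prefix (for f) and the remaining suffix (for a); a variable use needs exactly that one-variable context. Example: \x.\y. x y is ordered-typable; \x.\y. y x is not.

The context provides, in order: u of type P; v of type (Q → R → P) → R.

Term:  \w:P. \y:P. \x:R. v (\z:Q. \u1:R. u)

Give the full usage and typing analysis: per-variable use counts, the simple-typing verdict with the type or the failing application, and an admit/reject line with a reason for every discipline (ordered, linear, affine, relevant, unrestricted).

use counts: u: 1, v: 1, w [bound]: 0, y [bound]: 0, x [bound]: 0, z [bound]: 0, u1 [bound]: 0
order of uses: v, u
typing: ✓ — P → P → R → R
ordered: ✗, unused: w, y, x, z, u1 — weakening required
linear: ✗, unused: w, y, x, z, u1 — weakening required
affine: ✓, u, v, w, y, x, z, u1: no repeats, contraction unneeded
relevant: ✗, unused: w, y, x, z, u1 — weakening required
unrestricted: ✓, type-checks (P → P → R → R) and nothing is barred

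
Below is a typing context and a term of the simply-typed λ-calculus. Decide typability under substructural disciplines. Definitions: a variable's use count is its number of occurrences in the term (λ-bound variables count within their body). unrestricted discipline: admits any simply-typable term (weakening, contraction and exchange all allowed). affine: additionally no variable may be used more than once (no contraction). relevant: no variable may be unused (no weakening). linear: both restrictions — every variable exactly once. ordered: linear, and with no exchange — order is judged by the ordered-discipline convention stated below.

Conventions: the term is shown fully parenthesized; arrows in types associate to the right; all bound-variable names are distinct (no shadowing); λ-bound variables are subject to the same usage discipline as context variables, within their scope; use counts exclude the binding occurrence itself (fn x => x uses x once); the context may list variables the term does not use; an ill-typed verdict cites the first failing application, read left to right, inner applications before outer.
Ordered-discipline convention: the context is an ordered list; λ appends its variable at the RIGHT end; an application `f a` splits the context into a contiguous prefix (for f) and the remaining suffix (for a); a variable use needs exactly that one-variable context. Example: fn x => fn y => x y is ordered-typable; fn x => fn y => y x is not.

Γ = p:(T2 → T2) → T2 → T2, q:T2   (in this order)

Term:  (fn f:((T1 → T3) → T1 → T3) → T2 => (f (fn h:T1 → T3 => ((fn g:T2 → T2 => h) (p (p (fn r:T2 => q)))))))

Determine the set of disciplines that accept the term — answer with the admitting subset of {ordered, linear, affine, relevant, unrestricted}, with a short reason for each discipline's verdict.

admitted by: unrestricted
variable uses: p: 2, q: 1, f (λ-bound): 1, h (λ-bound): 1, g (λ-bound): 0, r (λ-bound): 0
left-to-right use order: f, h, p, p, q
typing: well-typed at (((T1 → T3) → T1 → T3) → T2) → T2
ordered: ✗, needs contraction — p ×2; needs weakening: g, r unused
linear: ✗, needs contraction — p ×2; needs weakening: g, r unused
affine: ✗, needs contraction — p ×2
relevant: ✗, needs weakening: g, r unused
unrestricted: ✓, simply typable at (((T1 → T3) → T1 → T3) → T2) → T2; W, C, E all held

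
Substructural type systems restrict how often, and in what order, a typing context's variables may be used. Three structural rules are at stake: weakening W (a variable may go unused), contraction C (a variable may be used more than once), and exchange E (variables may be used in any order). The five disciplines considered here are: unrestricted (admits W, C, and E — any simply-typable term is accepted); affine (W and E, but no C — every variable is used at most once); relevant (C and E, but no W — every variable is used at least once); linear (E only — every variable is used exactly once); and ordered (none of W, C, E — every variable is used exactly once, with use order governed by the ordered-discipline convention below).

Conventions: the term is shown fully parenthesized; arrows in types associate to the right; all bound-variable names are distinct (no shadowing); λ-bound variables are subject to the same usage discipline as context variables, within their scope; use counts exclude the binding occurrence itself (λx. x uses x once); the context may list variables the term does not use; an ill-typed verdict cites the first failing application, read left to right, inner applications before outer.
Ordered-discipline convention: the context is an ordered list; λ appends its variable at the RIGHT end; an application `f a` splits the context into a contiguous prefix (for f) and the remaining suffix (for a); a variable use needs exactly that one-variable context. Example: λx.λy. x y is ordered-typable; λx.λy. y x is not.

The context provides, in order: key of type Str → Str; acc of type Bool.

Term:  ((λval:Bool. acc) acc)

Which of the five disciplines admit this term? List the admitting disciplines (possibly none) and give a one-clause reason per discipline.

admitted in: unrestricted
variable uses: key: 0×, acc: 2×, val (λ-bound): 0×
left-to-right use order: acc, acc
typing: well-typed at Bool
ordered: ✗, repeated use of acc ×2; key, val left unused
linear: ✗, repeated use of acc ×2; key, val left unused
affine: ✗, repeated use of acc ×2
relevant: ✗, key, val left unused
unrestricted: ✓, well-typed at Bool; no restrictions here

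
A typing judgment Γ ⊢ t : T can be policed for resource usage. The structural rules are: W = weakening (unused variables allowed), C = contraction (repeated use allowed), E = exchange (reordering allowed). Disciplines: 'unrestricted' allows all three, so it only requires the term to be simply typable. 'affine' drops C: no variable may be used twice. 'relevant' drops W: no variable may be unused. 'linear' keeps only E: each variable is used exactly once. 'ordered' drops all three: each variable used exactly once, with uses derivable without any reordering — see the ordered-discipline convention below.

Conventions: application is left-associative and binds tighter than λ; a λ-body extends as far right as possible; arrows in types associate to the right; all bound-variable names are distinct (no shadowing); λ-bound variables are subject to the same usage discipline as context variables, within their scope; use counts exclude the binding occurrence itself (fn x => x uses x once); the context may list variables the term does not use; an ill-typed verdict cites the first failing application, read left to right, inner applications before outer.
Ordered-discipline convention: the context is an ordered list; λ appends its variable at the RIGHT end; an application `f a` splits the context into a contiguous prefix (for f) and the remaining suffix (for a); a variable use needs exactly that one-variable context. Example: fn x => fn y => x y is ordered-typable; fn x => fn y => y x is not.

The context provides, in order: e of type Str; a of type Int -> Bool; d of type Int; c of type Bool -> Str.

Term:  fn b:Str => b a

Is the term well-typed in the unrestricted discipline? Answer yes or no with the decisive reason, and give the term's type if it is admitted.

no — a type mismatch blocks all five
variable uses: e=0, a=1, d=0, c=0, b (λ-bound)=1
left-to-right use order: b, a
typing: ill-typed: non-arrow in function slot: Str
across the five disciplines: ordered ✗, linear ✗, affine ✗, relevant ✗, unrestricted ✗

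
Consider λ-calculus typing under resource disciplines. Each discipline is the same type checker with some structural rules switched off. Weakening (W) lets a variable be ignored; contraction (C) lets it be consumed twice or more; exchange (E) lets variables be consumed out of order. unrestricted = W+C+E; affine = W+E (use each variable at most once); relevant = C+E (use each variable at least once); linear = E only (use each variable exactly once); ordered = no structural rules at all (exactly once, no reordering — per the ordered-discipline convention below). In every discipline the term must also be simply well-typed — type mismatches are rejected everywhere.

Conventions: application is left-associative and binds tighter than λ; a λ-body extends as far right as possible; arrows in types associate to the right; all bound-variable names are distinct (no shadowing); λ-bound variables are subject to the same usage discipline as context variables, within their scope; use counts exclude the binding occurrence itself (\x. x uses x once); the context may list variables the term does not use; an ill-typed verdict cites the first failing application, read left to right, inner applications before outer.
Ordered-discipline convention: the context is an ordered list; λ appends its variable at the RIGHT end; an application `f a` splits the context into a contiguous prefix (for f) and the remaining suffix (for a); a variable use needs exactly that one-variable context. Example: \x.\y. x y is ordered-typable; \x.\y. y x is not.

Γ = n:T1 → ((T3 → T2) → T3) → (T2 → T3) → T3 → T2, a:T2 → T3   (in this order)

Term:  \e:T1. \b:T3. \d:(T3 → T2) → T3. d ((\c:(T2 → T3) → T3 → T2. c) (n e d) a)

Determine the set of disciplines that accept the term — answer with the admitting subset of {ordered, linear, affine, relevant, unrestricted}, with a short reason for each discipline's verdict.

admitting disciplines: unrestricted
usage: n: 1, a: 1, e (λ-bound): 1, b (λ-bound): 0, d (λ-bound): 2, c (λ-bound): 1
uses in reading order: d, c, n, e, d, a
typing: well-typed at T1 → T3 → ((T3 → T2) → T3) → T3
ordered: ✗ — repeated use of d ×2; b never used (weakening)
linear: ✗ — repeated use of d ×2; b never used (weakening)
affine: ✗ — repeated use of d ×2
relevant: ✗ — b never used (weakening)
unrestricted: ✓ — simply typable at T1 → T3 → ((T3 → T2) → T3) → T3; W, C, E all held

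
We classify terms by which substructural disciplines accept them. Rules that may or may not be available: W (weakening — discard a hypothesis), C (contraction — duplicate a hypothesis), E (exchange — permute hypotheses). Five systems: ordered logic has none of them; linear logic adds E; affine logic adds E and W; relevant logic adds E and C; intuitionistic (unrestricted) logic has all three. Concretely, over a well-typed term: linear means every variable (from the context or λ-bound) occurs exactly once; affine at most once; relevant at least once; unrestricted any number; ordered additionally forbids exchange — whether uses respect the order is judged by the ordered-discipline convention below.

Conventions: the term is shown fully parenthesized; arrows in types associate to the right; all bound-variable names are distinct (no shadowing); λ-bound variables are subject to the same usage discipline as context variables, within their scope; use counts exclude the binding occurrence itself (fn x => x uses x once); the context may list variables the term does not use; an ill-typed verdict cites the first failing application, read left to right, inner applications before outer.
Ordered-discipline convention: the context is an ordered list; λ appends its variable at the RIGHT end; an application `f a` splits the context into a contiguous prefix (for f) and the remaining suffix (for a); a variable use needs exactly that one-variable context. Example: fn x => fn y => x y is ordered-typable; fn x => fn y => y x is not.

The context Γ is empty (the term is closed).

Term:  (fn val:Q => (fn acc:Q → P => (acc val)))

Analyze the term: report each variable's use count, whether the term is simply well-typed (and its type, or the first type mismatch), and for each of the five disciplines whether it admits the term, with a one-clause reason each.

counts: val (λ-bound)=1; acc (λ-bound)=1
order of uses: acc, val
typing: well-typed at Q → (Q → P) → P
ordered ✗ (needs exchange: uses follow acc, val)
linear ✓ (each of val, acc used exactly once)
affine ✓ (at most one use each (val, acc))
relevant ✓ (val, acc: all used, weakening unneeded)
unrestricted ✓ (simply typable at Q → (Q → P) → P; W, C, E all held)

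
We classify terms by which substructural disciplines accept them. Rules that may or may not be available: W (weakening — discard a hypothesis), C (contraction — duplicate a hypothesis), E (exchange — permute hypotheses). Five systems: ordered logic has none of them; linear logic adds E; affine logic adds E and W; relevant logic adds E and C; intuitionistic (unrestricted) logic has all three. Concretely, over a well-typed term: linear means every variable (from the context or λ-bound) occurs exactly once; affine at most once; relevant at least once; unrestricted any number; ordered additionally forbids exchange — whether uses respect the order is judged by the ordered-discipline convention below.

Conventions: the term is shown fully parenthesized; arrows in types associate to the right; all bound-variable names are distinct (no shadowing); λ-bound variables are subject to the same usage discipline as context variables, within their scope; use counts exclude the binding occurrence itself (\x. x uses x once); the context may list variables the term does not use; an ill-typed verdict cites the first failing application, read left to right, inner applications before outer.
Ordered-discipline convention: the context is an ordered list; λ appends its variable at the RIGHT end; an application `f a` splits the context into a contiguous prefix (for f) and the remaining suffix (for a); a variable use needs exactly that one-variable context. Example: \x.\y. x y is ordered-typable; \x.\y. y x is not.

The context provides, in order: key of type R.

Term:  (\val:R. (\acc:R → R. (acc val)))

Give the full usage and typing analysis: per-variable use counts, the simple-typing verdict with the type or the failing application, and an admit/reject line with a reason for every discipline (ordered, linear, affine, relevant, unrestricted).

counts: key ×0; val (bound) ×1; acc (bound) ×1
order of uses: acc, val
typing: the term checks, with type R → (R → R) → R
ordered: ✗, needs weakening: key unused
linear: ✗, needs weakening: key unused
affine: ✓, key, val, acc: no repeats, contraction unneeded
relevant: ✗, needs weakening: key unused
unrestricted: ✓, simply typable at R → (R → R) → R; W, C, E all held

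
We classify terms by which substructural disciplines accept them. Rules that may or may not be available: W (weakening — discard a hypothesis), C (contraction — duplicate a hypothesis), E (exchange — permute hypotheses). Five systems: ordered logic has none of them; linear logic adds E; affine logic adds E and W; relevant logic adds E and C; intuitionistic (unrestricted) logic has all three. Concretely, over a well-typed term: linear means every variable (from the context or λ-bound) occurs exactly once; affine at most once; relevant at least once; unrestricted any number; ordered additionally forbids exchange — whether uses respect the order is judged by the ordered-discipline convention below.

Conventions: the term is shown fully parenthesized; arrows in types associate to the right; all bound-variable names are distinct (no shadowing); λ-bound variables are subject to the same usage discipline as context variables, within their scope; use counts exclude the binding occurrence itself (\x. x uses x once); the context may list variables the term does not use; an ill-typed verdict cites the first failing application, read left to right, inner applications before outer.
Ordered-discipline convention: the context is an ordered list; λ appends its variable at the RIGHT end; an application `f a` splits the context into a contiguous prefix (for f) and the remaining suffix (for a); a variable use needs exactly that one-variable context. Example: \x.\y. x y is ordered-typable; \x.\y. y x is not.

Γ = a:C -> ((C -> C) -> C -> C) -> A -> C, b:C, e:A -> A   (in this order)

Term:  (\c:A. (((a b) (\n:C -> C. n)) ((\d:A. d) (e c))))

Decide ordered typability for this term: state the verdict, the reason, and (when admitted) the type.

yes — a, b, e, c, n, d: once each, no exchange needed; term : A -> C
variable uses: a: 1; b: 1; e: 1; c (bound): 1; n (bound): 1; d (bound): 1
use order (left to right): a, b, n, d, e, c
typing: well-typed at A -> C
per-discipline verdicts: ordered ✓ · linear ✓ · affine ✓ · relevant ✓ · unrestricted ✓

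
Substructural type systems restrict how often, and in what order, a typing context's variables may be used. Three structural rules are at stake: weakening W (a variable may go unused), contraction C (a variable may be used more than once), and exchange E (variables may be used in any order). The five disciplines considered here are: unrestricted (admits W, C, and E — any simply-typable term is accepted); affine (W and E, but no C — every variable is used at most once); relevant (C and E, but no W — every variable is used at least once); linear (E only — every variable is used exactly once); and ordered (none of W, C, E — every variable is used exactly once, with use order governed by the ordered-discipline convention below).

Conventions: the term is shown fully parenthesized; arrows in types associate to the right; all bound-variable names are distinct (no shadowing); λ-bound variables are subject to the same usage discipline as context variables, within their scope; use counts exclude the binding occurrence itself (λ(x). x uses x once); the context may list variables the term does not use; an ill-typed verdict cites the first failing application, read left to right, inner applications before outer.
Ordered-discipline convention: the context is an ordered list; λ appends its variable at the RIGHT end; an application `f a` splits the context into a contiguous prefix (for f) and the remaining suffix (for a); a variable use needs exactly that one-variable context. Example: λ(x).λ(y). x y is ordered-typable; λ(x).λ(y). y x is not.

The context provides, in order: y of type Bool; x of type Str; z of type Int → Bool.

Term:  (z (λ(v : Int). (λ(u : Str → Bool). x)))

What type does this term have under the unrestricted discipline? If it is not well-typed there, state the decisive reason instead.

not well-typed under unrestricted — a type mismatch blocks all five
usage: y: 0×, x: 1×, z: 1×, v (bound): 0×, u (bound): 0×
use order (left to right): z, x
typing: ill-typed: an argument Int → (Str → Bool) → Str mismatches the expected Int
all disciplines: ordered ✗ | linear ✗ | affine ✗ | relevant ✗ | unrestricted ✗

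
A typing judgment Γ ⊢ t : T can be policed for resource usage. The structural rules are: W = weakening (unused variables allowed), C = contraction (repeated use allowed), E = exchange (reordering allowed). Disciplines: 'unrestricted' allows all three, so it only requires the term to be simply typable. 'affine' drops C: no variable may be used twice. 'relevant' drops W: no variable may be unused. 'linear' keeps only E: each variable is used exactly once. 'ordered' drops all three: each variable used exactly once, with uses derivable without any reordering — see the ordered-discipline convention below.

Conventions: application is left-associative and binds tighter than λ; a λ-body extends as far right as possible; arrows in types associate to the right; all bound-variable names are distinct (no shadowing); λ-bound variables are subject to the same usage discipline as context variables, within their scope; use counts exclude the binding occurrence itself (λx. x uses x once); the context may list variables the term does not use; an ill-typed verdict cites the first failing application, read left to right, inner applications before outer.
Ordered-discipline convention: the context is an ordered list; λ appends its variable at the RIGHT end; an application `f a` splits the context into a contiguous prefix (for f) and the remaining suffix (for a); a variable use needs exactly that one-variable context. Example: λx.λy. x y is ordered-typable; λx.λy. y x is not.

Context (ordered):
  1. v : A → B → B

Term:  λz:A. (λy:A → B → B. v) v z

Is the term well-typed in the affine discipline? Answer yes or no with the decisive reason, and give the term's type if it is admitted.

no — repeated use of v ×2
counts: v: 2×, z (λ-bound): 1×, y (λ-bound): 0×
use order (left to right): v, v, z
typing: well-typed at A → B → B
summary: ordered ✗ | linear ✗ | affine ✗ | relevant ✗ | unrestricted ✓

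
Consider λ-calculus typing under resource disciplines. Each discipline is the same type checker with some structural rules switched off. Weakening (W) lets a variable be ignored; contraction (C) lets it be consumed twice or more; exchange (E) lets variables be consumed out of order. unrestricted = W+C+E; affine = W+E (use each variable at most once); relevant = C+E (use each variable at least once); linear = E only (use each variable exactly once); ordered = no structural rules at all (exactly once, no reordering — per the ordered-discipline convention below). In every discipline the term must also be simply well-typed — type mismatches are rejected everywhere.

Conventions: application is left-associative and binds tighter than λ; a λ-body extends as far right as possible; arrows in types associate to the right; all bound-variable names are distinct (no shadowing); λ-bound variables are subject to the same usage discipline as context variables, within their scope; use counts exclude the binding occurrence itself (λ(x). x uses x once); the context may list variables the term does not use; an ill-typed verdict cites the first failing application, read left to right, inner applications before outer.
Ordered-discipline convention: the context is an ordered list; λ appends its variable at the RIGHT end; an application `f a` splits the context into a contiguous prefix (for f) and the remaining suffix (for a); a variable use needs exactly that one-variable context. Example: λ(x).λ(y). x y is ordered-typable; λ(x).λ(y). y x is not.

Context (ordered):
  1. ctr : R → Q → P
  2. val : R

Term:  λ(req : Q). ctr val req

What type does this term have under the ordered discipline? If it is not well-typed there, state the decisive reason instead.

term : Q → P
usage: ctr: 1×; val: 1×; req (bound): 1×
left-to-right use order: ctr, val, req
typing: well-typed at Q → P
per-discipline verdicts: ordered ✓, linear ✓, affine ✓, relevant ✓, unrestricted ✓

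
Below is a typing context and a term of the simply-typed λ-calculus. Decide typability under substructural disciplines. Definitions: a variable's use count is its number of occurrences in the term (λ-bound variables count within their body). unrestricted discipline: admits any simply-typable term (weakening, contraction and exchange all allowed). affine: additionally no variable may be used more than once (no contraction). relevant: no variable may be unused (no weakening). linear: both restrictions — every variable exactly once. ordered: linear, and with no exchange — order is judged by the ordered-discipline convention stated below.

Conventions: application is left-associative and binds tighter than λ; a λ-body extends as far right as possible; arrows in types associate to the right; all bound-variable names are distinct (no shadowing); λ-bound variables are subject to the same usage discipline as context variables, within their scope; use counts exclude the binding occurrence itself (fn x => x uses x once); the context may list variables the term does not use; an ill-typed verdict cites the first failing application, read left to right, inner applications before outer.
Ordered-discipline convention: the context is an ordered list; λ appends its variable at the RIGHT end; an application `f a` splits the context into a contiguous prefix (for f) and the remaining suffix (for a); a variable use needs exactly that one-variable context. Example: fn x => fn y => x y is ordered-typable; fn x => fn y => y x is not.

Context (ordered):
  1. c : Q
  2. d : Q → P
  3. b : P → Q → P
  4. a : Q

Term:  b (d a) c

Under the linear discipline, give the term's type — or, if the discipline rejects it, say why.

term : P
use counts: c: 1×; d: 1×; b: 1×; a: 1×
use order (left to right): b, d, a, c
typing: the term checks, with type P
per-discipline verdicts: ordered ✗; linear ✓; affine ✓; relevant ✓; unrestricted ✓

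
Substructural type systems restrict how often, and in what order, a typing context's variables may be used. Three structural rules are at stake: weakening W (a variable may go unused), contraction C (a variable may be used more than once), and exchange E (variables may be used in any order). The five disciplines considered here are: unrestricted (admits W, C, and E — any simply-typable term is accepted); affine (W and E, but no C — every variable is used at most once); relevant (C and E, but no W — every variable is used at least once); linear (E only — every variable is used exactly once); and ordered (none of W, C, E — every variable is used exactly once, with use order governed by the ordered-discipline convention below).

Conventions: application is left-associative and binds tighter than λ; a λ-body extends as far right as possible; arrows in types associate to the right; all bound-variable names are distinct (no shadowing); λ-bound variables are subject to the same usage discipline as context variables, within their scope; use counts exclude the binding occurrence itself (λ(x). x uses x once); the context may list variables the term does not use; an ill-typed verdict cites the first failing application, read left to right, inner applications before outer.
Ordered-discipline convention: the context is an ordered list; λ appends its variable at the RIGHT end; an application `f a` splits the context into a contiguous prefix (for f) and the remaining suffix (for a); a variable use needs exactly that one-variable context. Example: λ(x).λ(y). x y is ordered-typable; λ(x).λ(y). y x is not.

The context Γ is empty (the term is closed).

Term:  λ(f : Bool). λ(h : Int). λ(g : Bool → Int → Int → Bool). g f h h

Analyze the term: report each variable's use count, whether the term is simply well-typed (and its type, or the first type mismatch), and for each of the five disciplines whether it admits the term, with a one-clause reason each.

use counts: f [bound]=1; h [bound]=2; g [bound]=1
use order (left to right): g, f, h, h
typing: the term checks, with type Bool → Int → (Bool → Int → Int → Bool) → Bool
ordered: ✗ — repeated use of h ×2
linear: ✗ — repeated use of h ×2
affine: ✗ — repeated use of h ×2
relevant: ✓ — every one of f, h, g appears
unrestricted: ✓ — simply typable at Bool → Int → (Bool → Int → Int → Bool) → Bool; W, C, E all held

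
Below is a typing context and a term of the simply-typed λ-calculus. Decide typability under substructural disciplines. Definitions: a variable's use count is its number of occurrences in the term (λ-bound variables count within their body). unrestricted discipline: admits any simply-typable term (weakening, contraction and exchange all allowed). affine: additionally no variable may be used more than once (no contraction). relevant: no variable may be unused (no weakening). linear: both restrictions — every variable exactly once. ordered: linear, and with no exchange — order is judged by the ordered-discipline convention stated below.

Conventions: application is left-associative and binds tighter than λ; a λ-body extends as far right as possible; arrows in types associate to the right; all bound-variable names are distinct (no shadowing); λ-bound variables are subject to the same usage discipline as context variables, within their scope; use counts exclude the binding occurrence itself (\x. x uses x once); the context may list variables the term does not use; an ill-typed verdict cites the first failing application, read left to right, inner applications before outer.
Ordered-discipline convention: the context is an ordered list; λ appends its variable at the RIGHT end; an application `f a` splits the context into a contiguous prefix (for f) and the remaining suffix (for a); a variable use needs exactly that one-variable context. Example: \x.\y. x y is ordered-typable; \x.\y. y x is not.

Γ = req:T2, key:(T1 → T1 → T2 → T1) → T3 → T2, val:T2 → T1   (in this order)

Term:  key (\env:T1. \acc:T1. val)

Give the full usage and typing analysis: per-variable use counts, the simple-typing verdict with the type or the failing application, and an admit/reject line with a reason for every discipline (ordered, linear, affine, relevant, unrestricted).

counts: req=0, key=1, val=1, env [bound]=0, acc [bound]=0
order of uses: key, val
typing: well-typed at T3 → T2
ordered: ✗, req, env, acc left unused
linear: ✗, req, env, acc left unused
affine: ✓, req, key, val, env, acc: no repeats, contraction unneeded
relevant: ✗, req, env, acc left unused
unrestricted: ✓, well-typed at T3 → T2; no restrictions here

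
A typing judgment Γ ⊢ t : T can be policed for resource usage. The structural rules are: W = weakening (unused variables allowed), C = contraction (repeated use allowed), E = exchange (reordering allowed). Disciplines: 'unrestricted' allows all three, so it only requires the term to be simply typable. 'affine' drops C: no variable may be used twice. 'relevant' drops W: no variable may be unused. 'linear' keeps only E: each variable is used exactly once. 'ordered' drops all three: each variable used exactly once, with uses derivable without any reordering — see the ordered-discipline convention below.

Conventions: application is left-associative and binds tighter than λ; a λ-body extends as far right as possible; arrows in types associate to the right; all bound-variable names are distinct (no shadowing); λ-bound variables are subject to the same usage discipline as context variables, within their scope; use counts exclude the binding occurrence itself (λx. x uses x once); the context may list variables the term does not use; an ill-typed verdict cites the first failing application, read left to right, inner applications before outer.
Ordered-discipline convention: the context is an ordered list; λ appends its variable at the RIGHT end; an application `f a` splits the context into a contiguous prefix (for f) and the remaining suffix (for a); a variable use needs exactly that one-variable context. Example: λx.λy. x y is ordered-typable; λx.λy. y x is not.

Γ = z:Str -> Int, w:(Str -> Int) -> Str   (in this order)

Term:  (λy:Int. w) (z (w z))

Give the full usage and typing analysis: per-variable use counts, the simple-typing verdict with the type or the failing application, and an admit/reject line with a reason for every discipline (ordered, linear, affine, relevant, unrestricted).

variable uses: z=2, w=2, y [bound]=0
left-to-right use order: w, z, w, z
typing: ✓ — (Str -> Int) -> Str
ordered: ✗, z ×2, w ×2 used more than once (contraction); unused: y — weakening required
linear: ✗, z ×2, w ×2 used more than once (contraction); unused: y — weakening required
affine: ✗, z ×2, w ×2 used more than once (contraction)
relevant: ✗, unused: y — weakening required
unrestricted: ✓, type-checks ((Str -> Int) -> Str) and nothing is barred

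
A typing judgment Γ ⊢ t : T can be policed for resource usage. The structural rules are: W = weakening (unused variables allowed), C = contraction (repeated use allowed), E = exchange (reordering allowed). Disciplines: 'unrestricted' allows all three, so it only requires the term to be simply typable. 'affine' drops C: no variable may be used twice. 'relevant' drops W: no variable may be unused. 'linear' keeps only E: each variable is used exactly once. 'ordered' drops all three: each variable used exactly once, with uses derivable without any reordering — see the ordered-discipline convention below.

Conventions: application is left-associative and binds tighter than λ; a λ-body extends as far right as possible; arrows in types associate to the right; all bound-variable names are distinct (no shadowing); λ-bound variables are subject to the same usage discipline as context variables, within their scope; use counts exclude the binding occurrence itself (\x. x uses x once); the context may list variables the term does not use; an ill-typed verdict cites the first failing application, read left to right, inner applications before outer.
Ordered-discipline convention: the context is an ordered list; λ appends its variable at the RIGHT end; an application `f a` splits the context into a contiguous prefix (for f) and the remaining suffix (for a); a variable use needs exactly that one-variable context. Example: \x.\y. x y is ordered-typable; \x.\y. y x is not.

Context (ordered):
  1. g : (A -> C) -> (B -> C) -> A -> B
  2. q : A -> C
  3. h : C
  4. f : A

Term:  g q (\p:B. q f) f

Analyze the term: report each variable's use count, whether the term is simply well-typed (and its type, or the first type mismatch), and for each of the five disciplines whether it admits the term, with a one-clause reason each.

use counts: g: 1×, q: 2×, h: 0×, f: 2×, p (bound): 0×
uses in reading order: g, q, q, f, f
typing: the term checks, with type B
ordered: ✗ — q ×2, f ×2 used more than once (contraction); unused: h, p — weakening required
linear: ✗ — q ×2, f ×2 used more than once (contraction); unused: h, p — weakening required
affine: ✗ — q ×2, f ×2 used more than once (contraction)
relevant: ✗ — unused: h, p — weakening required
unrestricted: ✓ — simply typable at B; W, C, E all held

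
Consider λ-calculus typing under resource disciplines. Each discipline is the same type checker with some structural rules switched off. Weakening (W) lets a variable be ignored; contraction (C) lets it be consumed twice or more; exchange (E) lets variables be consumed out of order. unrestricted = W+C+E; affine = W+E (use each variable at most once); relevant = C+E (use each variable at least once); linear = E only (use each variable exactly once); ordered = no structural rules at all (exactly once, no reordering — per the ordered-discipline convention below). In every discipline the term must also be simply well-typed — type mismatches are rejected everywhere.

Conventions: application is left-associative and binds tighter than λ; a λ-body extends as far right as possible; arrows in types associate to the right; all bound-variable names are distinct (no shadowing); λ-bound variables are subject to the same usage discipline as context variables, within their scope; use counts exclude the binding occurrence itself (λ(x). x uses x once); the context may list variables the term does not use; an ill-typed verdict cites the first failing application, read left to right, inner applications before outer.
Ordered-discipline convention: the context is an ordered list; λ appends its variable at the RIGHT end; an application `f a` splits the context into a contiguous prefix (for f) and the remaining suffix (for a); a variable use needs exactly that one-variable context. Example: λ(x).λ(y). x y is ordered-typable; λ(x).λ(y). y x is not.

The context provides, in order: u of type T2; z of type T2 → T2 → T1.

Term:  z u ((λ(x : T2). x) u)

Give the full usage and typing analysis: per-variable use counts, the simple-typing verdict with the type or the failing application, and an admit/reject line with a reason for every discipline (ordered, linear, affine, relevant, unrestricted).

counts: u=2, z=1, x (bound)=1
uses in reading order: z, u, x, u
typing: well-typed — term : T1
ordered: ✗ — needs contraction — u ×2
linear: ✗ — needs contraction — u ×2
affine: ✗ — needs contraction — u ×2
relevant: ✓ — u, z, x: all used, weakening unneeded
unrestricted: ✓ — type-checks (T1) and nothing is barred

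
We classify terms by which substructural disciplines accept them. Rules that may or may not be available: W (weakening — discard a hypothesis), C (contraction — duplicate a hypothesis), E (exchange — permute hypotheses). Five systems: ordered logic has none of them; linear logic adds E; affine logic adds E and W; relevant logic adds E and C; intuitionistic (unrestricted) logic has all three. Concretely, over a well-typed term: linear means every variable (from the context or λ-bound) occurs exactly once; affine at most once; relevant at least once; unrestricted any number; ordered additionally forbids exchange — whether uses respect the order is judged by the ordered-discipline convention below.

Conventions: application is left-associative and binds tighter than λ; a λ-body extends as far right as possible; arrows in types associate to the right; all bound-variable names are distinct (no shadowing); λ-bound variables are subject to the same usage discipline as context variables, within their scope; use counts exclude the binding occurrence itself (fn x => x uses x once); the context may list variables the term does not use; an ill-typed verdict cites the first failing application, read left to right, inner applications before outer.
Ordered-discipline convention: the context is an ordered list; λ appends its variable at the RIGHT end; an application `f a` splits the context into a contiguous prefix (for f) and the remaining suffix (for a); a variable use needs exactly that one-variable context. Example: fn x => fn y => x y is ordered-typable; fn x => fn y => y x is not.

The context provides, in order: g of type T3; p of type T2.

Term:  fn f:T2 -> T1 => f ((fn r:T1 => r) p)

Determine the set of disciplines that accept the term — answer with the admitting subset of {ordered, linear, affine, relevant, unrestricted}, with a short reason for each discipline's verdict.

admitting disciplines: none
counts: g=0, p=1, f (bound)=1, r (bound)=1
use order (left to right): f, r, p
typing: ill-typed: a function awaiting T1 gets T2
ordered: ✗ — not simply typable
linear: ✗ — fails simple typing
affine: ✗ — a type mismatch blocks all five
relevant: ✗ — the type mismatch rejects it
unrestricted: ✗ — not simply typable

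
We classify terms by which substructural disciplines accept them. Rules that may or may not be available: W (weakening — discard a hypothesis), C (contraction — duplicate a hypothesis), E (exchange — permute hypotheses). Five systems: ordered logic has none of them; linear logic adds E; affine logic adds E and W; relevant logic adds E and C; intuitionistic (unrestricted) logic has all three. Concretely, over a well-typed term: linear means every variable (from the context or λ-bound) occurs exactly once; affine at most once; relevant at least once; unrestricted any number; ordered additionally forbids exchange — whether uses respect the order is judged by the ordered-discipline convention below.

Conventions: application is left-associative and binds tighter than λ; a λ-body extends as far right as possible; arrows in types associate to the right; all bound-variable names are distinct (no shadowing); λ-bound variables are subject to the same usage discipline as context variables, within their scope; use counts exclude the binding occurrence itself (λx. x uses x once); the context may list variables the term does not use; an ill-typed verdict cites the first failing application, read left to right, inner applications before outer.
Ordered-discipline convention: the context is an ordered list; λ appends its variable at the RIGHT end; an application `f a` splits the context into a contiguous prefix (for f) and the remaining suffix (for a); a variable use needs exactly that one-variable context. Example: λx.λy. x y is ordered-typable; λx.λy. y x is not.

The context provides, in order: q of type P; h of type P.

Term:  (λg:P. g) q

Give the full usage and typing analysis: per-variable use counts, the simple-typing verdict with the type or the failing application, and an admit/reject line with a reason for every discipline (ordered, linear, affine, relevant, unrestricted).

usage: q=1, h=0, g (bound)=1
order of uses: g, q
typing: well-typed at P
ordered: ✗ — h never used (weakening)
linear: ✗ — h never used (weakening)
affine: ✓ — no duplicate uses among q, h, g
relevant: ✗ — h never used (weakening)
unrestricted: ✓ — type-checks (P) and nothing is barred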